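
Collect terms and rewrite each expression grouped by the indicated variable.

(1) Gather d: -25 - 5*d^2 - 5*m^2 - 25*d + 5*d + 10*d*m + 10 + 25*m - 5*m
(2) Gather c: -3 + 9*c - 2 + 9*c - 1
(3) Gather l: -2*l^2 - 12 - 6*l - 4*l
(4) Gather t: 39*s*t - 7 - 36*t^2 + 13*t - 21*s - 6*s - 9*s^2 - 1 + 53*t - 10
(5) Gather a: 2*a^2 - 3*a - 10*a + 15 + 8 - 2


(1) = -5*d^2 + d*(10*m - 20) - 5*m^2 + 20*m - 15
(2) = 18*c - 6
(3) = -2*l^2 - 10*l - 12
(4) = -9*s^2 - 27*s - 36*t^2 + t*(39*s + 66) - 18
(5) = 2*a^2 - 13*a + 21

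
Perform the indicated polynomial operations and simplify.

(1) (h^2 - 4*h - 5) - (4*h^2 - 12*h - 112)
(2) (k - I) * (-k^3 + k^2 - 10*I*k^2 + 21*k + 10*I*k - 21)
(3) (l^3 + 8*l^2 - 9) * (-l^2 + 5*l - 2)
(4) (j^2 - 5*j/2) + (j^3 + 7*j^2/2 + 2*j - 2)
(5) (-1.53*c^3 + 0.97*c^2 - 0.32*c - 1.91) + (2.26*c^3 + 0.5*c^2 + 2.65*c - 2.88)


(1) = -3*h^2 + 8*h + 107
(2) = -k^4 + k^3 - 9*I*k^3 + 11*k^2 + 9*I*k^2 - 11*k - 21*I*k + 21*I
(3) = -l^5 - 3*l^4 + 38*l^3 - 7*l^2 - 45*l + 18
(4) = j^3 + 9*j^2/2 - j/2 - 2
(5) = 0.73*c^3 + 1.47*c^2 + 2.33*c - 4.79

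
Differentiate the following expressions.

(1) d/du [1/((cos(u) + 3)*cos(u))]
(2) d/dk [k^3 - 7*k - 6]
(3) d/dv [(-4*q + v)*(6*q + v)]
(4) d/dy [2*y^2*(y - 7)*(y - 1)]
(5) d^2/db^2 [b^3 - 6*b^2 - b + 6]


(1) = (2*cos(u) + 3)*sin(u)/((cos(u) + 3)^2*cos(u)^2)
(2) = 3*k^2 - 7
(3) = 2*q + 2*v
(4) = 4*y*(2*y^2 - 12*y + 7)
(5) = 6*b - 12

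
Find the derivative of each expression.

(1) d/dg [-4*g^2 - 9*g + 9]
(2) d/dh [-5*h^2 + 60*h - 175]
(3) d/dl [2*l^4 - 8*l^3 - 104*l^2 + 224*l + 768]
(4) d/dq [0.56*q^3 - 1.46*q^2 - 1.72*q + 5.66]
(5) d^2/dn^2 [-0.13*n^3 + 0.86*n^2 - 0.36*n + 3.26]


(1) = -8*g - 9
(2) = 60 - 10*h
(3) = 8*l^3 - 24*l^2 - 208*l + 224
(4) = 1.68*q^2 - 2.92*q - 1.72
(5) = 1.72 - 0.78*n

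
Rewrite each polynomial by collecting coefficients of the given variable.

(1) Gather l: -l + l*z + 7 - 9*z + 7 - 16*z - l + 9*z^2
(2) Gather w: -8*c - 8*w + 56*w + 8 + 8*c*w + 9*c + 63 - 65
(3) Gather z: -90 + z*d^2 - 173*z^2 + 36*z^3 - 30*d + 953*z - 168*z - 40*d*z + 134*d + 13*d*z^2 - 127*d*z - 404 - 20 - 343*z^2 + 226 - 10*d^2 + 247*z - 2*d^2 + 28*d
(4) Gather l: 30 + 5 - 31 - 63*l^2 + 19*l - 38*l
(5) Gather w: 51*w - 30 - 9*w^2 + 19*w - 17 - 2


(1) = l*(z - 2) + 9*z^2 - 25*z + 14
(2) = c + w*(8*c + 48) + 6
(3) = -12*d^2 + 132*d + 36*z^3 + z^2*(13*d - 516) + z*(d^2 - 167*d + 1032) - 288
(4) = -63*l^2 - 19*l + 4
(5) = -9*w^2 + 70*w - 49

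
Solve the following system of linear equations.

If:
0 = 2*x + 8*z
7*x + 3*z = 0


Then:
x = 0
z = 0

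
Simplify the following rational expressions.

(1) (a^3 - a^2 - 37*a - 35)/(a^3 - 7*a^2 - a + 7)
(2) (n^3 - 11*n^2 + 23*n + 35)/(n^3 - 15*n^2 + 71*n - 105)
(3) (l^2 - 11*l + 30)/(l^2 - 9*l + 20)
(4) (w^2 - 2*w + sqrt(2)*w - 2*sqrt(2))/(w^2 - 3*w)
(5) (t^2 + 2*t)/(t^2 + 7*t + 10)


(1) = (a + 5)/(a - 1)
(2) = (n + 1)/(n - 3)
(3) = (l - 6)/(l - 4)
(4) = (w^2 + w*(-2 + sqrt(2)) - 2*sqrt(2))/(w^2 - 3*w)
(5) = t/(t + 5)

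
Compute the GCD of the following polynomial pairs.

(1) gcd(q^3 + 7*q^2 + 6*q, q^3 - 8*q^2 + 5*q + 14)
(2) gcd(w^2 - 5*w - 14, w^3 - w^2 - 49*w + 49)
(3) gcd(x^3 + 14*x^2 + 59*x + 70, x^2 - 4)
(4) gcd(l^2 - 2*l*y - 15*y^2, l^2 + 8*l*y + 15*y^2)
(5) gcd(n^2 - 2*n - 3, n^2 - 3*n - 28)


(1) = gcd(q*(q + 1)*(q + 6), (q - 7)*(q - 2)*(q + 1)) = q + 1
(2) = gcd((w - 7)*(w + 2), (w - 7)*(w - 1)*(w + 7)) = w - 7
(3) = x + 2
(4) = gcd((l - 5*y)*(l + 3*y), (l + 3*y)*(l + 5*y)) = l + 3*y
(5) = gcd((n - 3)*(n + 1), (n - 7)*(n + 4)) = 1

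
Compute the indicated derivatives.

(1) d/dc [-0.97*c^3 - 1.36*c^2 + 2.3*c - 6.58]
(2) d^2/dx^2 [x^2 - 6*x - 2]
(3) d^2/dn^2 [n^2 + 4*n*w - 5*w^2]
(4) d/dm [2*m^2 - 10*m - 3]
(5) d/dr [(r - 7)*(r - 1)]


(1) = -2.91*c^2 - 2.72*c + 2.3
(2) = 2
(3) = 2
(4) = 4*m - 10
(5) = 2*r - 8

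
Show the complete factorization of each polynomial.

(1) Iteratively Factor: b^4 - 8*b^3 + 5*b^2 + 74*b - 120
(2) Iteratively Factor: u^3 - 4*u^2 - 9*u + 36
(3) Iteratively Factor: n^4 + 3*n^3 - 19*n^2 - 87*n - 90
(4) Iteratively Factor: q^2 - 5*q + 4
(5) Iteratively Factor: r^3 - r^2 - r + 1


(1) = (b - 5)*(b^3 - 3*b^2 - 10*b + 24) = (b - 5)*(b - 2)*(b^2 - b - 12) = (b - 5)*(b - 2)*(b + 3)*(b - 4)
(2) = (u - 4)*(u^2 - 9) = (u - 4)*(u + 3)*(u - 3)
(3) = (n + 2)*(n^3 + n^2 - 21*n - 45) = (n - 5)*(n + 2)*(n^2 + 6*n + 9) = (n - 5)*(n + 2)*(n + 3)*(n + 3)
(4) = (q - 4)*(q - 1)
(5) = (r - 1)*(r^2 - 1) = (r - 1)*(r + 1)*(r - 1)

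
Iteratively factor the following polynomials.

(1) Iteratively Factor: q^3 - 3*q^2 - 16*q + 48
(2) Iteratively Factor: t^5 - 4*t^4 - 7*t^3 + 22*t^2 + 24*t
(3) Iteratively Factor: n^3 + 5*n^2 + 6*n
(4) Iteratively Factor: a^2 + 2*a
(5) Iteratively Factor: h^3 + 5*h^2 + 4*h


(1) = (q - 3)*(q^2 - 16) = (q - 3)*(q + 4)*(q - 4)
(2) = (t - 3)*(t^4 - t^3 - 10*t^2 - 8*t) = (t - 3)*(t + 2)*(t^3 - 3*t^2 - 4*t) = (t - 4)*(t - 3)*(t + 2)*(t^2 + t) = (t - 4)*(t - 3)*(t + 1)*(t + 2)*(t)
(3) = (n + 2)*(n^2 + 3*n) = (n + 2)*(n + 3)*(n)
(4) = (a + 2)*(a)
(5) = (h + 1)*(h^2 + 4*h) = (h + 1)*(h + 4)*(h)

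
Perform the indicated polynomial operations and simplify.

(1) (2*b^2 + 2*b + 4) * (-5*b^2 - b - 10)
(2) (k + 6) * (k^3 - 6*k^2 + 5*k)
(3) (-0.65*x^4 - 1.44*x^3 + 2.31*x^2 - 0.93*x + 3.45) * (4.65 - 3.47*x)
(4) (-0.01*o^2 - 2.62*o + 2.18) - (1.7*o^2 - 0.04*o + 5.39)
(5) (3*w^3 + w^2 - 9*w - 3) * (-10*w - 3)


(1) = -10*b^4 - 12*b^3 - 42*b^2 - 24*b - 40
(2) = k^4 - 31*k^2 + 30*k
(3) = 2.2555*x^5 + 1.9743*x^4 - 14.7117*x^3 + 13.9686*x^2 - 16.296*x + 16.0425
(4) = -1.71*o^2 - 2.58*o - 3.21
(5) = -30*w^4 - 19*w^3 + 87*w^2 + 57*w + 9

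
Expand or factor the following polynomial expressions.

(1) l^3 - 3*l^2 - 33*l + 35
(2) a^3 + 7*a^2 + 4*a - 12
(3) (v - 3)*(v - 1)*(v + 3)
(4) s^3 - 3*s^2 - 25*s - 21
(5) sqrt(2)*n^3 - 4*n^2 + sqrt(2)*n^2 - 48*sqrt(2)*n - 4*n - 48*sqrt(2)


(1) = (l - 7)*(l - 1)*(l + 5)
(2) = (a - 1)*(a + 2)*(a + 6)
(3) = v^3 - v^2 - 9*v + 9
(4) = (s - 7)*(s + 1)*(s + 3)
(5) = (n - 6*sqrt(2))*(n + 4*sqrt(2))*(sqrt(2)*n + sqrt(2))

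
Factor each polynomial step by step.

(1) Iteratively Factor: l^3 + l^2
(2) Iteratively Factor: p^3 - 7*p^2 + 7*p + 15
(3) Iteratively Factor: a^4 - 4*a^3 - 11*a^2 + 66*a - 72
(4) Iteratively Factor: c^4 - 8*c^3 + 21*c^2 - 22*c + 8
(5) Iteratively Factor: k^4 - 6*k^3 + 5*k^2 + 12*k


(1) = (l)*(l^2 + l) = l*(l + 1)*(l)
(2) = (p - 3)*(p^2 - 4*p - 5) = (p - 5)*(p - 3)*(p + 1)
(3) = (a - 3)*(a^3 - a^2 - 14*a + 24) = (a - 3)*(a - 2)*(a^2 + a - 12) = (a - 3)*(a - 2)*(a + 4)*(a - 3)
(4) = (c - 1)*(c^3 - 7*c^2 + 14*c - 8) = (c - 4)*(c - 1)*(c^2 - 3*c + 2) = (c - 4)*(c - 2)*(c - 1)*(c - 1)
(5) = (k - 3)*(k^3 - 3*k^2 - 4*k) = (k - 4)*(k - 3)*(k^2 + k) = (k - 4)*(k - 3)*(k + 1)*(k)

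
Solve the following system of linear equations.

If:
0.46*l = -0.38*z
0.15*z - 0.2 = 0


Then:
l = -1.10
z = 1.33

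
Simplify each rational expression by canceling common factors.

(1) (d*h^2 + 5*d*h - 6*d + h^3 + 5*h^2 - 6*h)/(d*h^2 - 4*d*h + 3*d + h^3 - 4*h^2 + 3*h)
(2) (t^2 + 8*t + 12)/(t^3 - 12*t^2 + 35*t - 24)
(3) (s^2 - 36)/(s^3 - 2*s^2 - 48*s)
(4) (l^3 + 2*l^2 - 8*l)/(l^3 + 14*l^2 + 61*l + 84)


(1) = (h + 6)/(h - 3)
(2) = (t^2 + 8*t + 12)/(t^3 - 12*t^2 + 35*t - 24)
(3) = (s - 6)/(s^2 - 8*s)
(4) = (l^2 - 2*l)/(l^2 + 10*l + 21)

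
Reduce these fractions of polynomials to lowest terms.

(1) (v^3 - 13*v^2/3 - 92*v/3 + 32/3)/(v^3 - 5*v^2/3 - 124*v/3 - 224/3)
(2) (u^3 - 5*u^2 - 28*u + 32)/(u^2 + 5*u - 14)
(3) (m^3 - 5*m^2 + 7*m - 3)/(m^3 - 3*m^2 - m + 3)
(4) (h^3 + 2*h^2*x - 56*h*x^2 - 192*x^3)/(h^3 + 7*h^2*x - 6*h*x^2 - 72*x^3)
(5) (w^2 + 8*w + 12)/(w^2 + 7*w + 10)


(1) = (3*v - 1)/(3*v + 7)
(2) = (u^3 - 5*u^2 - 28*u + 32)/(u^2 + 5*u - 14)
(3) = (m - 1)/(m + 1)
(4) = (-h + 8*x)/(-h + 3*x)
(5) = (w + 6)/(w + 5)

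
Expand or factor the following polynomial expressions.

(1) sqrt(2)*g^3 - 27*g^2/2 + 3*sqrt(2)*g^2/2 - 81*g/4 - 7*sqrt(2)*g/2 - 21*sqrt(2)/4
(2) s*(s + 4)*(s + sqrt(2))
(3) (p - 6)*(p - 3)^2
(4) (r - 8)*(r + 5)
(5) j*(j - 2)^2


(1) = (g + 3/2)*(g - 7*sqrt(2))*(sqrt(2)*g + 1/2)
(2) = s^3 + sqrt(2)*s^2 + 4*s^2 + 4*sqrt(2)*s
(3) = p^3 - 12*p^2 + 45*p - 54
(4) = r^2 - 3*r - 40
(5) = j^3 - 4*j^2 + 4*j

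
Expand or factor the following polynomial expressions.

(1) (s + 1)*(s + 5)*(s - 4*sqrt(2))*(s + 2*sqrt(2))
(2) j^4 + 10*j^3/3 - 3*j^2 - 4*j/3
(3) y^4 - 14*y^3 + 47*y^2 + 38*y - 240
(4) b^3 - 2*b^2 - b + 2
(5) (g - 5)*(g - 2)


(1) = s^4 - 2*sqrt(2)*s^3 + 6*s^3 - 12*sqrt(2)*s^2 - 11*s^2 - 96*s - 10*sqrt(2)*s - 80
(2) = j*(j - 1)*(j + 1/3)*(j + 4)
(3) = (y - 8)*(y - 5)*(y - 3)*(y + 2)
(4) = (b - 2)*(b - 1)*(b + 1)
(5) = g^2 - 7*g + 10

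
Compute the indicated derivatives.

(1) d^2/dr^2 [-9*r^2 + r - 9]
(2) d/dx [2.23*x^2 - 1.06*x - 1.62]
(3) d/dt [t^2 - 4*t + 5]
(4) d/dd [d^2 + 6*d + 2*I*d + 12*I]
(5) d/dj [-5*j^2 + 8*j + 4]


(1) = -18
(2) = 4.46*x - 1.06
(3) = 2*t - 4
(4) = 2*d + 6 + 2*I
(5) = 8 - 10*j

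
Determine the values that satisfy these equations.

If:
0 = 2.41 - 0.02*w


Then:
w = 120.50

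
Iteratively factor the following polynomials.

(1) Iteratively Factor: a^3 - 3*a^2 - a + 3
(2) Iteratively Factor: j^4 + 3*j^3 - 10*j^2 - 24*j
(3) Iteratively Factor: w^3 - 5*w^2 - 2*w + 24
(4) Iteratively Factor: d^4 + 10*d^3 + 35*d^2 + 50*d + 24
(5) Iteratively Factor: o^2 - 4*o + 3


(1) = (a + 1)*(a^2 - 4*a + 3) = (a - 3)*(a + 1)*(a - 1)
(2) = (j)*(j^3 + 3*j^2 - 10*j - 24) = j*(j - 3)*(j^2 + 6*j + 8) = j*(j - 3)*(j + 2)*(j + 4)
(3) = (w - 3)*(w^2 - 2*w - 8) = (w - 4)*(w - 3)*(w + 2)
(4) = (d + 1)*(d^3 + 9*d^2 + 26*d + 24) = (d + 1)*(d + 4)*(d^2 + 5*d + 6) = (d + 1)*(d + 3)*(d + 4)*(d + 2)
(5) = (o - 1)*(o - 3)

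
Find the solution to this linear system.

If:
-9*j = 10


Then:
j = -10/9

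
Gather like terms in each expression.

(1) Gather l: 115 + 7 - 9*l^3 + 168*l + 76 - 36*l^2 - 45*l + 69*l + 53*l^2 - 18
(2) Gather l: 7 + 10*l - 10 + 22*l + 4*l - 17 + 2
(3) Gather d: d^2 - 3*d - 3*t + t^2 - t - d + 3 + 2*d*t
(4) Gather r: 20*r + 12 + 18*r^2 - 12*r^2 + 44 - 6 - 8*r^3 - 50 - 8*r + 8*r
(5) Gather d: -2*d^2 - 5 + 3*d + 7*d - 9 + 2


(1) = -9*l^3 + 17*l^2 + 192*l + 180
(2) = 36*l - 18
(3) = d^2 + d*(2*t - 4) + t^2 - 4*t + 3
(4) = -8*r^3 + 6*r^2 + 20*r
(5) = -2*d^2 + 10*d - 12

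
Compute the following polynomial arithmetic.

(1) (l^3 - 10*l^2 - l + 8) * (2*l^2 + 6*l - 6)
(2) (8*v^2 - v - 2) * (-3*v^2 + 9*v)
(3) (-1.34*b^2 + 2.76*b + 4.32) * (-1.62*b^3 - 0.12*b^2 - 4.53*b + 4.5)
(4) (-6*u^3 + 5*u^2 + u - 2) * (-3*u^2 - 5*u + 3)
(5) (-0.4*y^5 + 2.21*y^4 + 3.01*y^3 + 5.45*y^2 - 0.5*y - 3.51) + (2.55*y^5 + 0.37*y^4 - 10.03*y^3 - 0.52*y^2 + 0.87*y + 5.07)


(1) = 2*l^5 - 14*l^4 - 68*l^3 + 70*l^2 + 54*l - 48
(2) = -24*v^4 + 75*v^3 - 3*v^2 - 18*v
(3) = 2.1708*b^5 - 4.3104*b^4 - 1.2594*b^3 - 19.0512*b^2 - 7.1496*b + 19.44
(4) = 18*u^5 + 15*u^4 - 46*u^3 + 16*u^2 + 13*u - 6
(5) = 2.15*y^5 + 2.58*y^4 - 7.02*y^3 + 4.93*y^2 + 0.37*y + 1.56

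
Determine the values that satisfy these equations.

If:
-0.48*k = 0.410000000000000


Then:
k = -0.85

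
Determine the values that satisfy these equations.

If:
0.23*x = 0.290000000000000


Then:
x = 1.26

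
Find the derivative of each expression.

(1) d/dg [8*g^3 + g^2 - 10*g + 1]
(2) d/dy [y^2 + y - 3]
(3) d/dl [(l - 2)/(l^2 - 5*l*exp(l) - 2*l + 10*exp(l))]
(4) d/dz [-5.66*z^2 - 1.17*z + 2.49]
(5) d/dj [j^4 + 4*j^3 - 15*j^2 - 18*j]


(1) = 24*g^2 + 2*g - 10
(2) = 2*y + 1
(3) = (5*exp(l) - 1)/(l^2 - 10*l*exp(l) + 25*exp(2*l))
(4) = -11.32*z - 1.17
(5) = 4*j^3 + 12*j^2 - 30*j - 18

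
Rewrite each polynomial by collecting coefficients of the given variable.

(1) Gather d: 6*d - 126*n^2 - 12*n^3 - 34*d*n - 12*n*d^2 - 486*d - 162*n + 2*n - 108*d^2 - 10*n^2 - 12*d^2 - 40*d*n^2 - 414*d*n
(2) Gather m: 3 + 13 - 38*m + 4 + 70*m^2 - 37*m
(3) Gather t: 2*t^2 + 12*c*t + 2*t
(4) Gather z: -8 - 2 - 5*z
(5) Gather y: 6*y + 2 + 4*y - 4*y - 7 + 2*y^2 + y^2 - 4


(1) = d^2*(-12*n - 120) + d*(-40*n^2 - 448*n - 480) - 12*n^3 - 136*n^2 - 160*n
(2) = 70*m^2 - 75*m + 20
(3) = 2*t^2 + t*(12*c + 2)
(4) = -5*z - 10
(5) = 3*y^2 + 6*y - 9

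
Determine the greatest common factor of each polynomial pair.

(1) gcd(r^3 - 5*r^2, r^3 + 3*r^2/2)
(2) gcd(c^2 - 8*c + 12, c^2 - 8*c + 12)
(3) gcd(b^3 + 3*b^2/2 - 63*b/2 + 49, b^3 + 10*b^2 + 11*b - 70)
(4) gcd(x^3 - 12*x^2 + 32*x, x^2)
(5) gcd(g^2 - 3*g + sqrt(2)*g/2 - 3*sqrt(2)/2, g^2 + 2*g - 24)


(1) = r^2
(2) = gcd((c - 6)*(c - 2), (c - 6)*(c - 2)) = c^2 - 8*c + 12
(3) = b^2 + 5*b - 14
(4) = gcd(x*(x - 8)*(x - 4), x^2) = x
(5) = gcd((g - 3)*(g + sqrt(2)/2), (g - 4)*(g + 6)) = 1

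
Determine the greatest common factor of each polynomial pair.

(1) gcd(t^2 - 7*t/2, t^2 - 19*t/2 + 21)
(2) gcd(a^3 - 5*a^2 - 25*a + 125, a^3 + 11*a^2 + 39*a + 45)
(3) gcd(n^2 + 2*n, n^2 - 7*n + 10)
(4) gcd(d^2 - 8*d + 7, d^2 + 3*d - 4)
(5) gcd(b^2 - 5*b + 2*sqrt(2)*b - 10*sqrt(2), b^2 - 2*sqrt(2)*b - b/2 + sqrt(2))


(1) = gcd(t*(t - 7/2), (t - 6)*(t - 7/2)) = t - 7/2
(2) = a + 5
(3) = gcd(n*(n + 2), (n - 5)*(n - 2)) = 1
(4) = d - 1
(5) = 1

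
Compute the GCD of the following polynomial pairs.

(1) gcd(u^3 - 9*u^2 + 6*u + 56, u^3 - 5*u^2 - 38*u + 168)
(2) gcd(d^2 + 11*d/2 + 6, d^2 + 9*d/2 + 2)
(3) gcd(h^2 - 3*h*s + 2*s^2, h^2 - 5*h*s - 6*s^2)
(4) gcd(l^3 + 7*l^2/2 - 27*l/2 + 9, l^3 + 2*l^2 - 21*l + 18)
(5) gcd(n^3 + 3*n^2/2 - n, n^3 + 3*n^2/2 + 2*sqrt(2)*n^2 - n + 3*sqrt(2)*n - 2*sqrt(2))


(1) = gcd((u - 7)*(u - 4)*(u + 2), (u - 7)*(u - 4)*(u + 6)) = u^2 - 11*u + 28
(2) = gcd((d + 3/2)*(d + 4), (d + 1/2)*(d + 4)) = d + 4
(3) = 1
(4) = l^2 + 5*l - 6
(5) = n^2 + 3*n/2 - 1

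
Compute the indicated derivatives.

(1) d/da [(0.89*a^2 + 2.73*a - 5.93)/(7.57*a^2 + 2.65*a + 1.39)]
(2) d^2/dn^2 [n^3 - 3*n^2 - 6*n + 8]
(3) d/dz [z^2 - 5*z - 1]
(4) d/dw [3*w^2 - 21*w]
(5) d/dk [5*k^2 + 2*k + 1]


(1) = (-18.3076*a^2 + 92.2544*a + 19.5092)/(57.3049*a^4 + 40.121*a^3 + 28.0671*a^2 + 7.367*a + 1.9321)
(2) = 6*n - 6
(3) = 2*z - 5
(4) = 6*w - 21
(5) = 10*k + 2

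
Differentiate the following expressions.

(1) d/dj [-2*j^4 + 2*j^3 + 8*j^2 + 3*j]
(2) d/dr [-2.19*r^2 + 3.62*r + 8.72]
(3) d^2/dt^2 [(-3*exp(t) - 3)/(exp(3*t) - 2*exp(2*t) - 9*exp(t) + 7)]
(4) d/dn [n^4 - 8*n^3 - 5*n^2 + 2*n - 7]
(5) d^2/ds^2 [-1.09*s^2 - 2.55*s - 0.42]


(1) = -8*j^3 + 6*j^2 + 16*j + 3
(2) = 3.62 - 4.38*r
(3) = (-12*exp(6*t) - 9*exp(5*t) - 54*exp(4*t) + 333*exp(3*t) - 225*exp(2*t) - 600*exp(t) - 336)*exp(t)/(exp(9*t) - 6*exp(8*t) - 15*exp(7*t) + 121*exp(6*t) + 51*exp(5*t) - 780*exp(4*t) + 174*exp(3*t) + 1407*exp(2*t) - 1323*exp(t) + 343)
(4) = 4*n^3 - 24*n^2 - 10*n + 2
(5) = -2.18000000000000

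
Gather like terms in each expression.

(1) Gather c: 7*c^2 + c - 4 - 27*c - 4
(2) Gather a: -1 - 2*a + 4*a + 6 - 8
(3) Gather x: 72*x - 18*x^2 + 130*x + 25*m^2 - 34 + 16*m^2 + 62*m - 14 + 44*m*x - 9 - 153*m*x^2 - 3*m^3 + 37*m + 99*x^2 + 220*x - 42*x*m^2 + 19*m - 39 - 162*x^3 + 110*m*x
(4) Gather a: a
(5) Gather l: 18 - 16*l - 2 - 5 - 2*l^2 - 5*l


(1) = 7*c^2 - 26*c - 8
(2) = 2*a - 3
(3) = -3*m^3 + 41*m^2 + 118*m - 162*x^3 + x^2*(81 - 153*m) + x*(-42*m^2 + 154*m + 422) - 96
(4) = a
(5) = -2*l^2 - 21*l + 11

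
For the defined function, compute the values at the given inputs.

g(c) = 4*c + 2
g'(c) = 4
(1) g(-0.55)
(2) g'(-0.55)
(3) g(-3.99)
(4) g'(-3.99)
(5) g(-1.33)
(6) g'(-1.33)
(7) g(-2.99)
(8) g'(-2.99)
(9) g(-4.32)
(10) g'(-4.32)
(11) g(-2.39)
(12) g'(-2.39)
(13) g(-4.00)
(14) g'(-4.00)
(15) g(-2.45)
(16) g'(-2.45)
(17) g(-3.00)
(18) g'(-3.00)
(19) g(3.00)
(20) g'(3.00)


(1) = -0.20
(2) = 4.00
(3) = -13.96
(4) = 4.00
(5) = -3.32
(6) = 4.00
(7) = -9.96
(8) = 4.00
(9) = -15.28
(10) = 4.00
(11) = -7.56
(12) = 4.00
(13) = -14.00
(14) = 4.00
(15) = -7.80
(16) = 4.00
(17) = -10.00
(18) = 4.00
(19) = 14.00
(20) = 4.00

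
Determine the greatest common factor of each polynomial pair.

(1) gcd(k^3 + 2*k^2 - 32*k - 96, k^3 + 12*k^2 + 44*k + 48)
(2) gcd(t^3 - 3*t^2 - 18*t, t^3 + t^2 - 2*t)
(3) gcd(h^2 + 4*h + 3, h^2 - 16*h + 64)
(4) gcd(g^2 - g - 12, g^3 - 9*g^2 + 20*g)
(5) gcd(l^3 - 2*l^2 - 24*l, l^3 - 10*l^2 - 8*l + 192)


(1) = gcd((k - 6)*(k + 4)^2, (k + 2)*(k + 4)*(k + 6)) = k + 4
(2) = gcd(t*(t - 6)*(t + 3), t*(t - 1)*(t + 2)) = t
(3) = gcd((h + 1)*(h + 3), (h - 8)^2) = 1
(4) = g - 4
(5) = gcd(l*(l - 6)*(l + 4), (l - 8)*(l - 6)*(l + 4)) = l^2 - 2*l - 24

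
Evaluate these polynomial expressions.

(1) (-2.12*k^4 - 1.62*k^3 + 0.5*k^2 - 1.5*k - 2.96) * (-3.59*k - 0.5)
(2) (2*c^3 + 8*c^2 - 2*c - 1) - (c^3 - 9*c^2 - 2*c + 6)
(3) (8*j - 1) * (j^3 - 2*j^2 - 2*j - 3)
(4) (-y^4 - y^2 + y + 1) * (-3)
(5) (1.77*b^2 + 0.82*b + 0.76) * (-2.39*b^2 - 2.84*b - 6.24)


(1) = 7.6108*k^5 + 6.8758*k^4 - 0.985*k^3 + 5.135*k^2 + 11.3764*k + 1.48
(2) = c^3 + 17*c^2 - 7
(3) = 8*j^4 - 17*j^3 - 14*j^2 - 22*j + 3
(4) = 3*y^4 + 3*y^2 - 3*y - 3
(5) = -4.2303*b^4 - 6.9866*b^3 - 15.19*b^2 - 7.2752*b - 4.7424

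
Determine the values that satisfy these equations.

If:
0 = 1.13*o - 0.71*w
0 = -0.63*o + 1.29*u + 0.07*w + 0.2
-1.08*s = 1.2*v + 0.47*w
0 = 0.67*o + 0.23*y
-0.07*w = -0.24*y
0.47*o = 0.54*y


Then:
o = 0.00
s = -1.11111111111111*v
u = -0.16
w = 0.00
y = 0.00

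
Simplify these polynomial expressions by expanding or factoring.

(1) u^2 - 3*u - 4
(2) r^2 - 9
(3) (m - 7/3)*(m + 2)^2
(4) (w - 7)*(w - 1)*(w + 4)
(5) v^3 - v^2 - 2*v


(1) = (u - 4)*(u + 1)
(2) = (r - 3)*(r + 3)
(3) = m^3 + 5*m^2/3 - 16*m/3 - 28/3
(4) = w^3 - 4*w^2 - 25*w + 28
(5) = v*(v - 2)*(v + 1)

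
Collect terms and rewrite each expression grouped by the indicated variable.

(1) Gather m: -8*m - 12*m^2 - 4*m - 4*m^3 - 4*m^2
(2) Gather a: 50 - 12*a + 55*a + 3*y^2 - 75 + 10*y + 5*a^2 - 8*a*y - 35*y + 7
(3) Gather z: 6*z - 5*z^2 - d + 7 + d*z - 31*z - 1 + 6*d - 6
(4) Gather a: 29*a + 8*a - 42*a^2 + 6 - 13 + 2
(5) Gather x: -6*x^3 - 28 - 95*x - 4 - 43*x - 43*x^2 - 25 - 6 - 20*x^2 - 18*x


(1) = -4*m^3 - 16*m^2 - 12*m
(2) = 5*a^2 + a*(43 - 8*y) + 3*y^2 - 25*y - 18
(3) = 5*d - 5*z^2 + z*(d - 25)
(4) = -42*a^2 + 37*a - 5
(5) = -6*x^3 - 63*x^2 - 156*x - 63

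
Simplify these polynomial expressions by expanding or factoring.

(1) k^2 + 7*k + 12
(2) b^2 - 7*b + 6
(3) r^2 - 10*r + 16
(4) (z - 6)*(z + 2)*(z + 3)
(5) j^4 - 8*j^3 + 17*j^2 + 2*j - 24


(1) = (k + 3)*(k + 4)
(2) = (b - 6)*(b - 1)
(3) = (r - 8)*(r - 2)
(4) = z^3 - z^2 - 24*z - 36
(5) = (j - 4)*(j - 3)*(j - 2)*(j + 1)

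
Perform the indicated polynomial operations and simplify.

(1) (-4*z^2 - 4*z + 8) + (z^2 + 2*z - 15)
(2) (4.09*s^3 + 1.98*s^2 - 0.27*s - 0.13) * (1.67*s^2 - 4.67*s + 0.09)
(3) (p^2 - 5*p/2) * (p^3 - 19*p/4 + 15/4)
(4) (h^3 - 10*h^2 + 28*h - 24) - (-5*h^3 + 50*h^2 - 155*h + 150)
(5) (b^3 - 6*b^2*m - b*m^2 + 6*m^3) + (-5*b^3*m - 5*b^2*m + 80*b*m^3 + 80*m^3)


(1) = -3*z^2 - 2*z - 7
(2) = 6.8303*s^5 - 15.7937*s^4 - 9.3294*s^3 + 1.222*s^2 + 0.5828*s - 0.0117
(3) = p^5 - 5*p^4/2 - 19*p^3/4 + 125*p^2/8 - 75*p/8
(4) = 6*h^3 - 60*h^2 + 183*h - 174
(5) = -5*b^3*m + b^3 - 11*b^2*m + 80*b*m^3 - b*m^2 + 86*m^3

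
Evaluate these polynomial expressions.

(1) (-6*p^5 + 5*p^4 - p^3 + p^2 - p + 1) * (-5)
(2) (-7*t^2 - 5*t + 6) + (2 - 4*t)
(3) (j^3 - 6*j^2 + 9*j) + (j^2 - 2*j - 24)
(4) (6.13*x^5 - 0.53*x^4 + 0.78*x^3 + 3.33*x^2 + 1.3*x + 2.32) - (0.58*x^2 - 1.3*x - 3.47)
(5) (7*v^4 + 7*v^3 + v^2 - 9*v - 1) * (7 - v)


(1) = 30*p^5 - 25*p^4 + 5*p^3 - 5*p^2 + 5*p - 5
(2) = -7*t^2 - 9*t + 8
(3) = j^3 - 5*j^2 + 7*j - 24
(4) = 6.13*x^5 - 0.53*x^4 + 0.78*x^3 + 2.75*x^2 + 2.6*x + 5.79
(5) = -7*v^5 + 42*v^4 + 48*v^3 + 16*v^2 - 62*v - 7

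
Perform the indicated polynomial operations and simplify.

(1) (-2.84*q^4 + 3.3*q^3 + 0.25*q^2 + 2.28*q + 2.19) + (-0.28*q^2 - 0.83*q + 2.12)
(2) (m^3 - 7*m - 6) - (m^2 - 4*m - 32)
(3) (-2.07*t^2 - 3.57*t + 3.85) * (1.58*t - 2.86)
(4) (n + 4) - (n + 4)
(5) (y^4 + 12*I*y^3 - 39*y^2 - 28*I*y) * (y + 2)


(1) = -2.84*q^4 + 3.3*q^3 - 0.03*q^2 + 1.45*q + 4.31
(2) = m^3 - m^2 - 3*m + 26
(3) = -3.2706*t^3 + 0.2796*t^2 + 16.2932*t - 11.011
(4) = 0
(5) = y^5 + 2*y^4 + 12*I*y^4 - 39*y^3 + 24*I*y^3 - 78*y^2 - 28*I*y^2 - 56*I*y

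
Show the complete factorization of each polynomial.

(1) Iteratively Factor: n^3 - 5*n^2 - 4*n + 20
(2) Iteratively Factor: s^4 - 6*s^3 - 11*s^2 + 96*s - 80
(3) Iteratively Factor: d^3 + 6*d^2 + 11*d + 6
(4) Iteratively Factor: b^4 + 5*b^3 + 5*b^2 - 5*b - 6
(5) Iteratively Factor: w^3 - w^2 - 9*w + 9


(1) = (n + 2)*(n^2 - 7*n + 10) = (n - 5)*(n + 2)*(n - 2)
(2) = (s + 4)*(s^3 - 10*s^2 + 29*s - 20) = (s - 5)*(s + 4)*(s^2 - 5*s + 4) = (s - 5)*(s - 4)*(s + 4)*(s - 1)
(3) = (d + 3)*(d^2 + 3*d + 2) = (d + 2)*(d + 3)*(d + 1)
(4) = (b + 3)*(b^3 + 2*b^2 - b - 2) = (b + 1)*(b + 3)*(b^2 + b - 2) = (b - 1)*(b + 1)*(b + 3)*(b + 2)
(5) = (w - 1)*(w^2 - 9) = (w - 3)*(w - 1)*(w + 3)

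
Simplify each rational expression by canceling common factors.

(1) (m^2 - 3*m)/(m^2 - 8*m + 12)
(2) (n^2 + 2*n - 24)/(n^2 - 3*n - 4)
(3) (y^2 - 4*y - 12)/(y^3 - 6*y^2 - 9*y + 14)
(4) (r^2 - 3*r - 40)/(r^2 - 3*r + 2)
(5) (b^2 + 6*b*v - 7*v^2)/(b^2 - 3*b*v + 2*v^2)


(1) = (m^2 - 3*m)/(m^2 - 8*m + 12)
(2) = (n + 6)/(n + 1)
(3) = (y - 6)/(y^2 - 8*y + 7)
(4) = (r^2 - 3*r - 40)/(r^2 - 3*r + 2)
(5) = (-b - 7*v)/(-b + 2*v)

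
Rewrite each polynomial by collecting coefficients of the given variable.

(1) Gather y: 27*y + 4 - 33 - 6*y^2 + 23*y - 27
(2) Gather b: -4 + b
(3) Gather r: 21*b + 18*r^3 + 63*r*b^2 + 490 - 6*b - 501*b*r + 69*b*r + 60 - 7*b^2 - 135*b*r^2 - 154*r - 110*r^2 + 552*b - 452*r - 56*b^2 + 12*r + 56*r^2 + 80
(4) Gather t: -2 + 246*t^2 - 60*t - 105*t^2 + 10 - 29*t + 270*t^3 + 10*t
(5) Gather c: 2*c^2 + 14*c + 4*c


(1) = -6*y^2 + 50*y - 56
(2) = b - 4
(3) = -63*b^2 + 567*b + 18*r^3 + r^2*(-135*b - 54) + r*(63*b^2 - 432*b - 594) + 630
(4) = 270*t^3 + 141*t^2 - 79*t + 8
(5) = 2*c^2 + 18*c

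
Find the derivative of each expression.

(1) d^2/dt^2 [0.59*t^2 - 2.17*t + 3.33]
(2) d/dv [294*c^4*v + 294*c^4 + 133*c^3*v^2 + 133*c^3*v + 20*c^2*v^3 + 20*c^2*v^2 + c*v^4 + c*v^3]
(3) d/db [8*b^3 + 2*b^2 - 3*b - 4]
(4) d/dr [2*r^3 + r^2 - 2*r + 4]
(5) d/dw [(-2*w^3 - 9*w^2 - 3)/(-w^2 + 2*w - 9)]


(1) = 1.18000000000000
(2) = c*(294*c^3 + 266*c^2*v + 133*c^2 + 60*c*v^2 + 40*c*v + 4*v^3 + 3*v^2)
(3) = 24*b^2 + 4*b - 3
(4) = 6*r^2 + 2*r - 2
(5) = 2*(w^4 - 4*w^3 + 18*w^2 + 78*w + 3)/(w^4 - 4*w^3 + 22*w^2 - 36*w + 81)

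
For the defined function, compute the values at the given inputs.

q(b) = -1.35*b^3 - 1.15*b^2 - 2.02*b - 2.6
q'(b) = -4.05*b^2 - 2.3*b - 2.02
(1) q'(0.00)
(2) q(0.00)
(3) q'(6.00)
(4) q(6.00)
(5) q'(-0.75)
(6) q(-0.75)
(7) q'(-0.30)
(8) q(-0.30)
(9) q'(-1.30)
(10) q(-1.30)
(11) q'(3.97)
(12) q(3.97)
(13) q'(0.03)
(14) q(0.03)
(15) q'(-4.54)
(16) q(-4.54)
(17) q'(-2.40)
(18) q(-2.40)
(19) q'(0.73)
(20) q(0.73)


(1) = -2.02
(2) = -2.60
(3) = -161.62
(4) = -347.72
(5) = -2.57
(6) = -1.16
(7) = -1.69
(8) = -2.06
(9) = -5.87
(10) = 1.05
(11) = -74.98
(12) = -113.21
(13) = -2.09
(14) = -2.66
(15) = -75.05
(16) = 109.20
(17) = -19.83
(18) = 14.29
(19) = -5.86
(20) = -5.21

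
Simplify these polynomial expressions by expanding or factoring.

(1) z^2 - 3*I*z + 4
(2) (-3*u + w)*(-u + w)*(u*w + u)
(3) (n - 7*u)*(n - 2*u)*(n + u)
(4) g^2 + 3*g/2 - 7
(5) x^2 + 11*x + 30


(1) = (z - 4*I)*(z + I)
(2) = 3*u^3*w + 3*u^3 - 4*u^2*w^2 - 4*u^2*w + u*w^3 + u*w^2
(3) = n^3 - 8*n^2*u + 5*n*u^2 + 14*u^3
(4) = (g - 2)*(g + 7/2)
(5) = (x + 5)*(x + 6)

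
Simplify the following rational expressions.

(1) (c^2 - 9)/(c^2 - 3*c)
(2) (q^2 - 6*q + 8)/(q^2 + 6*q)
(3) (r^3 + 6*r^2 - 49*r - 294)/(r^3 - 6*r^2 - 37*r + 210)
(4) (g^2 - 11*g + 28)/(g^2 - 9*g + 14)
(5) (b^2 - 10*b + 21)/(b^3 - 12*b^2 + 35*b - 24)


(1) = (c + 3)/c
(2) = (q^2 - 6*q + 8)/(q^2 + 6*q)
(3) = (r + 7)/(r - 5)
(4) = (g - 4)/(g - 2)
(5) = (b - 7)/(b^2 - 9*b + 8)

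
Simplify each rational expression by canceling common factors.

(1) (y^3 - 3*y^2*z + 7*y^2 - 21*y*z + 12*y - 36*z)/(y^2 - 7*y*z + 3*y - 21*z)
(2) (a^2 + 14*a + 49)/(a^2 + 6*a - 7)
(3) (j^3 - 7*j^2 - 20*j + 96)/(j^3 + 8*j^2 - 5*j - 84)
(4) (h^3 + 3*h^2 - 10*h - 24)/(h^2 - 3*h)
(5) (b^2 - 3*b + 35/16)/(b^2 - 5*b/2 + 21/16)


(1) = (y^2 - 3*y*z + 4*y - 12*z)/(y - 7*z)
(2) = (a + 7)/(a - 1)
(3) = (j - 8)/(j + 7)
(4) = (h^2 + 6*h + 8)/h
(5) = (4*b - 5)/(4*b - 3)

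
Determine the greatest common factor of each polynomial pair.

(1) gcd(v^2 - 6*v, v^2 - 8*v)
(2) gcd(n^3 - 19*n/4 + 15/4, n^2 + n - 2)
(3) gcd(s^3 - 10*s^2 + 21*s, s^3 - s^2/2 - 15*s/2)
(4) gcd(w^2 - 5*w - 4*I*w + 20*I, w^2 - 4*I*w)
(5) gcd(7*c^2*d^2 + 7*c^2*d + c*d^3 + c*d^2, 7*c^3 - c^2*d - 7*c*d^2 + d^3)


(1) = gcd(v*(v - 6), v*(v - 8)) = v
(2) = gcd((n - 3/2)*(n - 1)*(n + 5/2), (n - 1)*(n + 2)) = n - 1
(3) = s^2 - 3*s
(4) = w - 4*I
(5) = gcd(d*(7*c + d)*(c*d + c), (-7*c + d)*(-c + d)*(c + d)) = 1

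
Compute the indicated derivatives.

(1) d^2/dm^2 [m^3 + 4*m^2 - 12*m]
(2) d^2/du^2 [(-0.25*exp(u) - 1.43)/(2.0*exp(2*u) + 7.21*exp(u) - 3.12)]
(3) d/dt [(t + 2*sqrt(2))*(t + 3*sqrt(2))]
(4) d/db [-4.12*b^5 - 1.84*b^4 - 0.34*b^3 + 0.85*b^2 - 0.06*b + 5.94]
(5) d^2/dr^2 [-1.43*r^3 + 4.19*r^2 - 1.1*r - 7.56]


(1) = 6*m + 8
(2) = (-1.0*exp(4*u) - 19.275*exp(3*u) - 71.2218*exp(2*u) - 115.653863*exp(u) - 34.601736)*exp(u)/(8.0*exp(6*u) + 86.52*exp(5*u) + 274.4646*exp(4*u) + 104.862961*exp(3*u) - 428.164776*exp(2*u) + 210.555072*exp(u) - 30.371328)
(3) = 2*t + 5*sqrt(2)
(4) = -20.6*b^4 - 7.36*b^3 - 1.02*b^2 + 1.7*b - 0.06
(5) = 8.38 - 8.58*r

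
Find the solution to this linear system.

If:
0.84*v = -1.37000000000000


Then:
v = -1.63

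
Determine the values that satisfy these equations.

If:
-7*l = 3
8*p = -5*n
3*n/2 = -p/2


Then:
l = -3/7
n = 0
p = 0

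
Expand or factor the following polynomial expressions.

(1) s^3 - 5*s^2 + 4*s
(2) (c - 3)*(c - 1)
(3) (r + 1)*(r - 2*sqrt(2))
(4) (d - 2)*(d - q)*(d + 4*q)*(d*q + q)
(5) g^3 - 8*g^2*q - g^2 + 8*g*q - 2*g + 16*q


(1) = s*(s - 4)*(s - 1)
(2) = c^2 - 4*c + 3
(3) = r^2 - 2*sqrt(2)*r + r - 2*sqrt(2)
(4) = d^4*q + 3*d^3*q^2 - d^3*q - 4*d^2*q^3 - 3*d^2*q^2 - 2*d^2*q + 4*d*q^3 - 6*d*q^2 + 8*q^3
(5) = (g - 2)*(g + 1)*(g - 8*q)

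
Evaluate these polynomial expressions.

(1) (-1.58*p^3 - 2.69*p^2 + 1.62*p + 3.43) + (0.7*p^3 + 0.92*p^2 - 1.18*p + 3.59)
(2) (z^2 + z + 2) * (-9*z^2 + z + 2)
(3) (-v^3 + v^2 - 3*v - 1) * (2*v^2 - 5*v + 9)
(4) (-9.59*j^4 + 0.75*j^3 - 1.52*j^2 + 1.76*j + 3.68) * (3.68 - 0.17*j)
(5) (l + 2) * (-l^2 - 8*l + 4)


(1) = -0.88*p^3 - 1.77*p^2 + 0.44*p + 7.02
(2) = -9*z^4 - 8*z^3 - 15*z^2 + 4*z + 4
(3) = -2*v^5 + 7*v^4 - 20*v^3 + 22*v^2 - 22*v - 9
(4) = 1.6303*j^5 - 35.4187*j^4 + 3.0184*j^3 - 5.8928*j^2 + 5.8512*j + 13.5424
(5) = -l^3 - 10*l^2 - 12*l + 8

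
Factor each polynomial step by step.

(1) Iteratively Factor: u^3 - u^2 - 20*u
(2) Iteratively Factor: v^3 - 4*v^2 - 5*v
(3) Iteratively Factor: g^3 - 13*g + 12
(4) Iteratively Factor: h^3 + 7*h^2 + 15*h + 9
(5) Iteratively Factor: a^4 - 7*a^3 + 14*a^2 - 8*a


(1) = (u)*(u^2 - u - 20) = u*(u - 5)*(u + 4)
(2) = (v - 5)*(v^2 + v) = v*(v - 5)*(v + 1)
(3) = (g + 4)*(g^2 - 4*g + 3) = (g - 3)*(g + 4)*(g - 1)
(4) = (h + 1)*(h^2 + 6*h + 9) = (h + 1)*(h + 3)*(h + 3)
(5) = (a - 4)*(a^3 - 3*a^2 + 2*a) = a*(a - 4)*(a^2 - 3*a + 2) = a*(a - 4)*(a - 1)*(a - 2)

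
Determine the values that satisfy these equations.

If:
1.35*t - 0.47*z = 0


Then:
t = 0.348148148148148*z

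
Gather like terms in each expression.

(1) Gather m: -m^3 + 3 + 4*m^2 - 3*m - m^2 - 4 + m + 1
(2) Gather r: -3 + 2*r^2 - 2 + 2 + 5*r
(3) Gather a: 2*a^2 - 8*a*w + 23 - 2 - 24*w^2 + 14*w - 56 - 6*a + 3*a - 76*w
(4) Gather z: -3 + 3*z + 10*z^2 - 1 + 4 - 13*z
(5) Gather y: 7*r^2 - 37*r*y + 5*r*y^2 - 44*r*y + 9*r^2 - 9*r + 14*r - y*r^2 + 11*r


(1) = -m^3 + 3*m^2 - 2*m
(2) = 2*r^2 + 5*r - 3
(3) = 2*a^2 + a*(-8*w - 3) - 24*w^2 - 62*w - 35
(4) = 10*z^2 - 10*z
(5) = 16*r^2 + 5*r*y^2 + 16*r + y*(-r^2 - 81*r)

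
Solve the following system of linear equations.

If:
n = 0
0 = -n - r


Then:
n = 0
r = 0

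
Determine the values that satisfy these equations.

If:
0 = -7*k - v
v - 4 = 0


Then:
k = -4/7
v = 4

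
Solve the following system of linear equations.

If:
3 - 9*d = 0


Then:
d = 1/3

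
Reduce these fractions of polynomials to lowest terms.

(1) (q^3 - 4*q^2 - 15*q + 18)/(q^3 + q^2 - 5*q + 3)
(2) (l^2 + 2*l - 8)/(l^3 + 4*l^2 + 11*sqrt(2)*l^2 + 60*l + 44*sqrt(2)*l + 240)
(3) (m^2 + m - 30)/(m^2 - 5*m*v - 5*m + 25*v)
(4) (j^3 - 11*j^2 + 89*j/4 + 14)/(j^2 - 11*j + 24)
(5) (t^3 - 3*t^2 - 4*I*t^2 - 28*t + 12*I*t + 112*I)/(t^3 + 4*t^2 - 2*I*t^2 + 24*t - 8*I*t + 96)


(1) = (q - 6)/(q - 1)
(2) = (l - 2)/(l^2 + 11*sqrt(2)*l + 60)
(3) = (-m - 6)/(-m + 5*v)
(4) = (4*j^2 - 12*j - 7)/(4*j - 12)
(5) = (t^2 + t*(-7 - 4*I) + 28*I)/(t^2 - 2*I*t + 24)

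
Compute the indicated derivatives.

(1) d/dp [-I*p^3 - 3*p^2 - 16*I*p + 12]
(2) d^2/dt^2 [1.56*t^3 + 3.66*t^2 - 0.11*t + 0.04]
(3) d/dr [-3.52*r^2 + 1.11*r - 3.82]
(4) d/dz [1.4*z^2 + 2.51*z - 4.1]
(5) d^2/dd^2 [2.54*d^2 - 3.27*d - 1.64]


(1) = -3*I*p^2 - 6*p - 16*I
(2) = 9.36*t + 7.32
(3) = 1.11 - 7.04*r
(4) = 2.8*z + 2.51
(5) = 5.08000000000000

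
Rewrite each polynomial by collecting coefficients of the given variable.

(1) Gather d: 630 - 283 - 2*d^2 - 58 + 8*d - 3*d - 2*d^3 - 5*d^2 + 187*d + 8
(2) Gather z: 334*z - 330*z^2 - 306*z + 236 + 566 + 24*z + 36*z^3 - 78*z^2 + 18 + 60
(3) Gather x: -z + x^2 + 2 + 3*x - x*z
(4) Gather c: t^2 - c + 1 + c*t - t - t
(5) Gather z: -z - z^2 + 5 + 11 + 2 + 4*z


(1) = -2*d^3 - 7*d^2 + 192*d + 297
(2) = 36*z^3 - 408*z^2 + 52*z + 880
(3) = x^2 + x*(3 - z) - z + 2
(4) = c*(t - 1) + t^2 - 2*t + 1
(5) = -z^2 + 3*z + 18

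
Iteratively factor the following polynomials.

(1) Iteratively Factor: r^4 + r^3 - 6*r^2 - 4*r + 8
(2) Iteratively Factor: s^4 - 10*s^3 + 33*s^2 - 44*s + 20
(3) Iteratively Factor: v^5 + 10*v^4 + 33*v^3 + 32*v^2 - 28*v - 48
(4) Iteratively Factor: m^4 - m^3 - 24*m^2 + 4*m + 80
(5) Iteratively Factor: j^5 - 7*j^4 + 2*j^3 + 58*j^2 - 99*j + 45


(1) = (r - 1)*(r^3 + 2*r^2 - 4*r - 8) = (r - 1)*(r + 2)*(r^2 - 4) = (r - 2)*(r - 1)*(r + 2)*(r + 2)
(2) = (s - 1)*(s^3 - 9*s^2 + 24*s - 20) = (s - 2)*(s - 1)*(s^2 - 7*s + 10) = (s - 5)*(s - 2)*(s - 1)*(s - 2)
(3) = (v + 2)*(v^4 + 8*v^3 + 17*v^2 - 2*v - 24) = (v + 2)*(v + 3)*(v^3 + 5*v^2 + 2*v - 8) = (v - 1)*(v + 2)*(v + 3)*(v^2 + 6*v + 8) = (v - 1)*(v + 2)^2*(v + 3)*(v + 4)
(4) = (m - 5)*(m^3 + 4*m^2 - 4*m - 16) = (m - 5)*(m + 2)*(m^2 + 2*m - 8) = (m - 5)*(m - 2)*(m + 2)*(m + 4)
(5) = (j - 3)*(j^4 - 4*j^3 - 10*j^2 + 28*j - 15) = (j - 3)*(j - 1)*(j^3 - 3*j^2 - 13*j + 15) = (j - 5)*(j - 3)*(j - 1)*(j^2 + 2*j - 3) = (j - 5)*(j - 3)*(j - 1)*(j + 3)*(j - 1)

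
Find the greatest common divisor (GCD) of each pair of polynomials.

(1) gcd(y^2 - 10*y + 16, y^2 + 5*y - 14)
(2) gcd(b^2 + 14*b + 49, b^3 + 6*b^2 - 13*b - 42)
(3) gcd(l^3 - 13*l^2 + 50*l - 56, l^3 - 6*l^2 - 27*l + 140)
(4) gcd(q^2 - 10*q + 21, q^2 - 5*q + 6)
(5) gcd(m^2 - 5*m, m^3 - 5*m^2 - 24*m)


(1) = gcd((y - 8)*(y - 2), (y - 2)*(y + 7)) = y - 2
(2) = gcd((b + 7)^2, (b - 3)*(b + 2)*(b + 7)) = b + 7
(3) = l^2 - 11*l + 28
(4) = q - 3
(5) = gcd(m*(m - 5), m*(m - 8)*(m + 3)) = m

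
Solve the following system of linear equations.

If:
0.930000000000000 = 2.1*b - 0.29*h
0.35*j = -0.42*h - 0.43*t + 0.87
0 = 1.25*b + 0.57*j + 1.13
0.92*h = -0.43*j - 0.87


Then:
b = 0.51
h = 0.51
j = -3.11
t = 4.06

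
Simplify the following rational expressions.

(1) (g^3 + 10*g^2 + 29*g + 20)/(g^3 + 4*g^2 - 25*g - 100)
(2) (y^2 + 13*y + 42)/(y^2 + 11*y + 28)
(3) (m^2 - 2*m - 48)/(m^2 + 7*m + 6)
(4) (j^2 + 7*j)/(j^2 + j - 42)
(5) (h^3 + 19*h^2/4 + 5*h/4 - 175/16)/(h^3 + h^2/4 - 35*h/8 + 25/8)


(1) = (g + 1)/(g - 5)
(2) = (y + 6)/(y + 4)
(3) = (m - 8)/(m + 1)
(4) = j/(j - 6)
(5) = (2*h + 7)/(2*h - 2)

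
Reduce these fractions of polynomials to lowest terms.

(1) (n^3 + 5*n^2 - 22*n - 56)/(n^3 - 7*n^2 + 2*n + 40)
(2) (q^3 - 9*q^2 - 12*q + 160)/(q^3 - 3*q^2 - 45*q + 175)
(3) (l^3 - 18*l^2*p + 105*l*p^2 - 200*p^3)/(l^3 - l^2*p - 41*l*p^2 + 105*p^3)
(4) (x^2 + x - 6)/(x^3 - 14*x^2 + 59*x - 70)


(1) = (n + 7)/(n - 5)
(2) = (q^2 - 4*q - 32)/(q^2 + 2*q - 35)
(3) = (-l^2 + 13*l*p - 40*p^2)/(-l^2 - 4*l*p + 21*p^2)
(4) = (x + 3)/(x^2 - 12*x + 35)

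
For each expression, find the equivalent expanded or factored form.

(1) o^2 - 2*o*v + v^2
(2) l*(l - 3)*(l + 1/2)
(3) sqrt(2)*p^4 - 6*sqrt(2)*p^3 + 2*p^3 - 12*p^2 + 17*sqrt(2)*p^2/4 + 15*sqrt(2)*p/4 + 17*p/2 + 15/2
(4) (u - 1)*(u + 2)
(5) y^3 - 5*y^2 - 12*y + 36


(1) = (-o + v)^2
(2) = l^3 - 5*l^2/2 - 3*l/2
(3) = (p - 5)*(p - 3/2)*(p + sqrt(2))*(sqrt(2)*p + sqrt(2)/2)
(4) = u^2 + u - 2
(5) = (y - 6)*(y - 2)*(y + 3)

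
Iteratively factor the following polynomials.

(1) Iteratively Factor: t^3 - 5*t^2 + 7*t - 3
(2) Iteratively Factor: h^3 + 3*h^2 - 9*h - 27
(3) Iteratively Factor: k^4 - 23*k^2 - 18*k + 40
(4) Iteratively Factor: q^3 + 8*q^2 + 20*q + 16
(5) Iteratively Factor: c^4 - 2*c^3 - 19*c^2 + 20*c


(1) = (t - 1)*(t^2 - 4*t + 3) = (t - 1)^2*(t - 3)
(2) = (h + 3)*(h^2 - 9) = (h - 3)*(h + 3)*(h + 3)
(3) = (k + 2)*(k^3 - 2*k^2 - 19*k + 20) = (k - 5)*(k + 2)*(k^2 + 3*k - 4) = (k - 5)*(k + 2)*(k + 4)*(k - 1)
(4) = (q + 2)*(q^2 + 6*q + 8) = (q + 2)^2*(q + 4)
(5) = (c - 5)*(c^3 + 3*c^2 - 4*c) = (c - 5)*(c - 1)*(c^2 + 4*c) = (c - 5)*(c - 1)*(c + 4)*(c)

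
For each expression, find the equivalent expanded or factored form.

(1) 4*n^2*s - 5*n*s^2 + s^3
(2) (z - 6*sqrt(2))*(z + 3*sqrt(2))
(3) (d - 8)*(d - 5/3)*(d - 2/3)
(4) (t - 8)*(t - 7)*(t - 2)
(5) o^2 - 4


(1) = s*(-4*n + s)*(-n + s)
(2) = z^2 - 3*sqrt(2)*z - 36
(3) = d^3 - 31*d^2/3 + 178*d/9 - 80/9
(4) = t^3 - 17*t^2 + 86*t - 112
(5) = (o - 2)*(o + 2)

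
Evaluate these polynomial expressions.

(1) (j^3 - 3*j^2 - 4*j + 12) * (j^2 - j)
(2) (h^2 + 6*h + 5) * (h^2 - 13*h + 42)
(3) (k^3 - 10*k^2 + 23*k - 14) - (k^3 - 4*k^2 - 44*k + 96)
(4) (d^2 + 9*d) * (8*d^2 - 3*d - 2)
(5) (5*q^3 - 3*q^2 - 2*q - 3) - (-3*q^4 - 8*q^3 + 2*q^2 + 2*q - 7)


(1) = j^5 - 4*j^4 - j^3 + 16*j^2 - 12*j
(2) = h^4 - 7*h^3 - 31*h^2 + 187*h + 210
(3) = -6*k^2 + 67*k - 110
(4) = 8*d^4 + 69*d^3 - 29*d^2 - 18*d
(5) = 3*q^4 + 13*q^3 - 5*q^2 - 4*q + 4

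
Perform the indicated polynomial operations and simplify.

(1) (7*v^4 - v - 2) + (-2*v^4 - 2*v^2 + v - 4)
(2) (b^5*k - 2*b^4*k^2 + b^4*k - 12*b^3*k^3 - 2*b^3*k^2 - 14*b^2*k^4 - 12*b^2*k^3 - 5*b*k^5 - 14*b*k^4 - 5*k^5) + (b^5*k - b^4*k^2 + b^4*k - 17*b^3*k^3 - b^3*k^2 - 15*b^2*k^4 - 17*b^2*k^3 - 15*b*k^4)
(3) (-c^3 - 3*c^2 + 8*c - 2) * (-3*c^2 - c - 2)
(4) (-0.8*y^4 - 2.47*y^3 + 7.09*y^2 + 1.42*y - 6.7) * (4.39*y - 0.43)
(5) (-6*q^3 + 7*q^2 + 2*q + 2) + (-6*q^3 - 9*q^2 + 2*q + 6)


(1) = 5*v^4 - 2*v^2 - 6
(2) = 2*b^5*k - 3*b^4*k^2 + 2*b^4*k - 29*b^3*k^3 - 3*b^3*k^2 - 29*b^2*k^4 - 29*b^2*k^3 - 5*b*k^5 - 29*b*k^4 - 5*k^5
(3) = 3*c^5 + 10*c^4 - 19*c^3 + 4*c^2 - 14*c + 4
(4) = -3.512*y^5 - 10.4993*y^4 + 32.1872*y^3 + 3.1851*y^2 - 30.0236*y + 2.881
(5) = -12*q^3 - 2*q^2 + 4*q + 8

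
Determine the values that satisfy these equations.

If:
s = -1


Then:
s = -1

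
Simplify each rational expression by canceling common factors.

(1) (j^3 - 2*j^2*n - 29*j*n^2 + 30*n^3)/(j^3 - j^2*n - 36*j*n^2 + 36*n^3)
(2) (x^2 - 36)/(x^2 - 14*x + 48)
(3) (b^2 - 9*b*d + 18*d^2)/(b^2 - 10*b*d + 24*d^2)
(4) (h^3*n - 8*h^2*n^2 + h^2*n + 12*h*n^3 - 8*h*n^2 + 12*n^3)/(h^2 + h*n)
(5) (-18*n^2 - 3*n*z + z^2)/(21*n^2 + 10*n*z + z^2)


(1) = (j + 5*n)/(j + 6*n)
(2) = (x + 6)/(x - 8)
(3) = (b - 3*d)/(b - 4*d)
(4) = (h^3*n - 8*h^2*n^2 + h^2*n + 12*h*n^3 - 8*h*n^2 + 12*n^3)/(h^2 + h*n)
(5) = (-6*n + z)/(7*n + z)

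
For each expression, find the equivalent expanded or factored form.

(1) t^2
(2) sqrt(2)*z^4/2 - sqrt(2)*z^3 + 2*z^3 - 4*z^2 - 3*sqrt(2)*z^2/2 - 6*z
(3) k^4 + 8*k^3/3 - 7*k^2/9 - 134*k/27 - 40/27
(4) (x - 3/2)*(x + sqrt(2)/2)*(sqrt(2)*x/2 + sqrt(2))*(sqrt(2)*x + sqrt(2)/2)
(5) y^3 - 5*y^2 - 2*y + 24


(1) = t^2
(2) = z*(z - 3)*(z + 2*sqrt(2))*(sqrt(2)*z/2 + sqrt(2)/2)
(3) = (k - 4/3)*(k + 1/3)*(k + 5/3)*(k + 2)
(4) = x^4 + sqrt(2)*x^3/2 + x^3 - 11*x^2/4 + sqrt(2)*x^2/2 - 11*sqrt(2)*x/8 - 3*x/2 - 3*sqrt(2)/4
(5) = (y - 4)*(y - 3)*(y + 2)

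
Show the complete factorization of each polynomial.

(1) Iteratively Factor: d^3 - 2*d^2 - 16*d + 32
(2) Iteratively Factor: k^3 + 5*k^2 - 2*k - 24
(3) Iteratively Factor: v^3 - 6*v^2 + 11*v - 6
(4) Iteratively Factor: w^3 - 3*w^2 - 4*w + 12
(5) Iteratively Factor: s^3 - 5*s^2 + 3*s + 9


(1) = (d - 2)*(d^2 - 16) = (d - 2)*(d + 4)*(d - 4)
(2) = (k + 3)*(k^2 + 2*k - 8) = (k - 2)*(k + 3)*(k + 4)
(3) = (v - 2)*(v^2 - 4*v + 3) = (v - 2)*(v - 1)*(v - 3)
(4) = (w + 2)*(w^2 - 5*w + 6) = (w - 3)*(w + 2)*(w - 2)
(5) = (s - 3)*(s^2 - 2*s - 3) = (s - 3)*(s + 1)*(s - 3)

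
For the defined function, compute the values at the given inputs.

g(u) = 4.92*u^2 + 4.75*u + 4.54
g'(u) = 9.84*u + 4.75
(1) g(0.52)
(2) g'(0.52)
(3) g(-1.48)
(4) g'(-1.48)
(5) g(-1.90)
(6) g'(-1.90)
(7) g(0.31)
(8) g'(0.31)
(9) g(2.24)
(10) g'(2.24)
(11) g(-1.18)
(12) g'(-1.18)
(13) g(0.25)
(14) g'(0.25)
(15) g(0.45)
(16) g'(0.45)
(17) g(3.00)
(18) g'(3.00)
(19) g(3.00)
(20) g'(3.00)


(1) = 8.34
(2) = 9.87
(3) = 8.29
(4) = -9.81
(5) = 13.28
(6) = -13.95
(7) = 6.49
(8) = 7.80
(9) = 39.87
(10) = 26.79
(11) = 5.79
(12) = -6.86
(13) = 6.04
(14) = 7.21
(15) = 7.67
(16) = 9.18
(17) = 63.07
(18) = 34.27
(19) = 63.07
(20) = 34.27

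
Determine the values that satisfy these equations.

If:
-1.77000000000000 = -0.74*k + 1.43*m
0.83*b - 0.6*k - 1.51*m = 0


Then:
b = 3.21621621621622*m + 1.72907847606643
k = 1.93243243243243*m + 2.39189189189189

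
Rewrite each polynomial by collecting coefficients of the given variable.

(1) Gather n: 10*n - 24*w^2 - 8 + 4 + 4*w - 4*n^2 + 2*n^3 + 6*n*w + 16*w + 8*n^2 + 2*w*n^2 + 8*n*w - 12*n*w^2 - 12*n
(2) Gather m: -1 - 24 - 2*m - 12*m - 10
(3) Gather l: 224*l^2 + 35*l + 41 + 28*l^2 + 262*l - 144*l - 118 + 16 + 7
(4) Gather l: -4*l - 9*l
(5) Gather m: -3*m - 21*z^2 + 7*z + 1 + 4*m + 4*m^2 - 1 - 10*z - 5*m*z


(1) = 2*n^3 + n^2*(2*w + 4) + n*(-12*w^2 + 14*w - 2) - 24*w^2 + 20*w - 4
(2) = -14*m - 35
(3) = 252*l^2 + 153*l - 54
(4) = -13*l
(5) = 4*m^2 + m*(1 - 5*z) - 21*z^2 - 3*z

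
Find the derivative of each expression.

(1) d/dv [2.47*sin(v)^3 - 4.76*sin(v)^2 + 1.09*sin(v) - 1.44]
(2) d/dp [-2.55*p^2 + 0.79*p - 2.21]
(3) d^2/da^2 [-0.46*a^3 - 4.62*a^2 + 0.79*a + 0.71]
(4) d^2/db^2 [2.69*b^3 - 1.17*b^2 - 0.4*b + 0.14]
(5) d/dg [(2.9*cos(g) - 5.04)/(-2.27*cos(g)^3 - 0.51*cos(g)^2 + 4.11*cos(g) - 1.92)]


(1) = (7.41*sin(v)^2 - 9.52*sin(v) + 1.09)*cos(v)
(2) = 0.79 - 5.1*p
(3) = -2.76*a - 9.24
(4) = 16.14*b - 2.34
(5) = (-13.166*cos(g)^3 + 32.8434*cos(g)^2 + 5.1408*cos(g) - 15.1464)*sin(g)/(5.1529*cos(g)^6 + 2.3154*cos(g)^5 - 18.3993*cos(g)^4 + 4.5246*cos(g)^3 + 18.8505*cos(g)^2 - 15.7824*cos(g) + 3.6864)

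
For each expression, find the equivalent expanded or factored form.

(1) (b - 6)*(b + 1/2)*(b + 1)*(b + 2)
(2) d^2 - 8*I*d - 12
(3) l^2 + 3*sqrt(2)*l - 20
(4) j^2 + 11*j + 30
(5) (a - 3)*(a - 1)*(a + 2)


(1) = b^4 - 5*b^3/2 - 35*b^2/2 - 20*b - 6
(2) = (d - 6*I)*(d - 2*I)
(3) = (l - 2*sqrt(2))*(l + 5*sqrt(2))
(4) = (j + 5)*(j + 6)
(5) = a^3 - 2*a^2 - 5*a + 6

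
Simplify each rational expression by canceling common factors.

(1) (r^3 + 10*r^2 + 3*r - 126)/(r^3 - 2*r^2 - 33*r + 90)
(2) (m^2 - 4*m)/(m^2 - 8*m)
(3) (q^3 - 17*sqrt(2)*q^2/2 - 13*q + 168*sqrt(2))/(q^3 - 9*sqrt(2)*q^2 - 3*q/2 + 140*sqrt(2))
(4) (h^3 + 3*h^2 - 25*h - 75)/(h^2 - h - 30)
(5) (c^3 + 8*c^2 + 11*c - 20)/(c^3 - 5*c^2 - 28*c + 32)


(1) = (r + 7)/(r - 5)
(2) = (m - 4)/(m - 8)
(3) = (4*q + 12*sqrt(2))/(4*q + 10*sqrt(2))
(4) = (h^2 - 2*h - 15)/(h - 6)
(5) = (c + 5)/(c - 8)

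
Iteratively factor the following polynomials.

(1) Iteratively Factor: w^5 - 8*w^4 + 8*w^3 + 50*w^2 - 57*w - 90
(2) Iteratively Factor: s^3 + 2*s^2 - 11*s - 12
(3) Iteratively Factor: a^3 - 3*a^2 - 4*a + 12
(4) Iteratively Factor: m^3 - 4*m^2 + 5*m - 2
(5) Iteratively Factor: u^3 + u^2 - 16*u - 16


(1) = (w - 5)*(w^4 - 3*w^3 - 7*w^2 + 15*w + 18) = (w - 5)*(w - 3)*(w^3 - 7*w - 6) = (w - 5)*(w - 3)*(w + 2)*(w^2 - 2*w - 3) = (w - 5)*(w - 3)^2*(w + 2)*(w + 1)
(2) = (s + 4)*(s^2 - 2*s - 3) = (s + 1)*(s + 4)*(s - 3)
(3) = (a + 2)*(a^2 - 5*a + 6) = (a - 2)*(a + 2)*(a - 3)
(4) = (m - 1)*(m^2 - 3*m + 2) = (m - 1)^2*(m - 2)
(5) = (u + 4)*(u^2 - 3*u - 4) = (u - 4)*(u + 4)*(u + 1)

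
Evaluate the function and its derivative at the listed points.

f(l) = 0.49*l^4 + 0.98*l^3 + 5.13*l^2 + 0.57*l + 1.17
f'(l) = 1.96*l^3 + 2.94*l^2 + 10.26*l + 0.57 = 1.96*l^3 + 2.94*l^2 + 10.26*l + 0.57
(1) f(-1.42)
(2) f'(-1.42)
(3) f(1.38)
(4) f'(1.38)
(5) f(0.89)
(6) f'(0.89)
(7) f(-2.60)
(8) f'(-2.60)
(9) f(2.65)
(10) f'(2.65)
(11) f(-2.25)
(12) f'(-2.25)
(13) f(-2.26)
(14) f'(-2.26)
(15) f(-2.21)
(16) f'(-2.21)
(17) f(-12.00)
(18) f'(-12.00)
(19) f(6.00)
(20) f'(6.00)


(1) = 9.89
(2) = -13.68
(3) = 16.08
(4) = 25.48
(5) = 6.74
(6) = 13.41
(7) = 39.53
(8) = -40.68
(9) = 81.11
(10) = 84.88
(11) = 27.25
(12) = -29.96
(13) = 27.55
(14) = -30.23
(15) = 26.08
(16) = -28.90
(17) = 9200.25
(18) = -3086.07
(19) = 1035.99
(20) = 591.33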